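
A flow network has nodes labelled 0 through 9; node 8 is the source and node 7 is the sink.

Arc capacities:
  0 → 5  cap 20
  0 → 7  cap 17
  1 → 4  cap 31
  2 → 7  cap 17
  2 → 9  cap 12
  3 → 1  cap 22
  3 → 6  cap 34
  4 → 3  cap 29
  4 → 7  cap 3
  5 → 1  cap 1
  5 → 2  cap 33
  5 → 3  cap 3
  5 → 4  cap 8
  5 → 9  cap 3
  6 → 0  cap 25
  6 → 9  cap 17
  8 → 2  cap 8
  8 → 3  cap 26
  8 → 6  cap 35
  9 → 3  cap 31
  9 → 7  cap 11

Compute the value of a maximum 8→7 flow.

augment #1: 8→2→7 bottleneck 8, total now 8
augment #2: 8→6→0→7 bottleneck 17, total now 25
augment #3: 8→6→9→7 bottleneck 11, total now 36
augment #4: 8→3→1→4→7 bottleneck 3, total now 39
augment #5: 8→6→0→5→2→7 bottleneck 7, total now 46
augment #6: 8→3→6→0→5→2→7 bottleneck 1, total now 47

Maximum flow value: 47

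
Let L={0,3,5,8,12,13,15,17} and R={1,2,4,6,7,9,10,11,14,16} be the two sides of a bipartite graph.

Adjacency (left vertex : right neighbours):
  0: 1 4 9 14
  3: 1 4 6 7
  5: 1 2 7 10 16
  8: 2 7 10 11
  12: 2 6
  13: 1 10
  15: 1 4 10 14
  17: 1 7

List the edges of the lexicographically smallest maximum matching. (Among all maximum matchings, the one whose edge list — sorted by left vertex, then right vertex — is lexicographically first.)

Lex-smallest maximum matching: {(0,1), (3,4), (5,2), (8,11), (12,6), (13,10), (15,14), (17,7)}

|M| = 8 (so the lex-smallest maximum matching has 8 edges)
process left vertices in ascending order; for each, take the smallest-labelled available neighbour that still permits 8 edges overall, or leave it unmatched if none does
lex-smallest matching: {0-1, 3-4, 5-2, 8-11, 12-6, 13-10, 15-14, 17-7}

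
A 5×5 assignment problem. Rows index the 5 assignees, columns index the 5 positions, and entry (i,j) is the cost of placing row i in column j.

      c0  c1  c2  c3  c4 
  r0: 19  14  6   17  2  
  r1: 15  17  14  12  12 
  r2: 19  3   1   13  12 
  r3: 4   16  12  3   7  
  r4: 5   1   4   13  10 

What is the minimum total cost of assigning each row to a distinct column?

optimal assignment: row0→col4 (cost 2), row1→col3 (cost 12), row2→col2 (cost 1), row3→col0 (cost 4), row4→col1 (cost 1)
total = 2 + 12 + 1 + 4 + 1 = 20

Minimum assignment cost: 20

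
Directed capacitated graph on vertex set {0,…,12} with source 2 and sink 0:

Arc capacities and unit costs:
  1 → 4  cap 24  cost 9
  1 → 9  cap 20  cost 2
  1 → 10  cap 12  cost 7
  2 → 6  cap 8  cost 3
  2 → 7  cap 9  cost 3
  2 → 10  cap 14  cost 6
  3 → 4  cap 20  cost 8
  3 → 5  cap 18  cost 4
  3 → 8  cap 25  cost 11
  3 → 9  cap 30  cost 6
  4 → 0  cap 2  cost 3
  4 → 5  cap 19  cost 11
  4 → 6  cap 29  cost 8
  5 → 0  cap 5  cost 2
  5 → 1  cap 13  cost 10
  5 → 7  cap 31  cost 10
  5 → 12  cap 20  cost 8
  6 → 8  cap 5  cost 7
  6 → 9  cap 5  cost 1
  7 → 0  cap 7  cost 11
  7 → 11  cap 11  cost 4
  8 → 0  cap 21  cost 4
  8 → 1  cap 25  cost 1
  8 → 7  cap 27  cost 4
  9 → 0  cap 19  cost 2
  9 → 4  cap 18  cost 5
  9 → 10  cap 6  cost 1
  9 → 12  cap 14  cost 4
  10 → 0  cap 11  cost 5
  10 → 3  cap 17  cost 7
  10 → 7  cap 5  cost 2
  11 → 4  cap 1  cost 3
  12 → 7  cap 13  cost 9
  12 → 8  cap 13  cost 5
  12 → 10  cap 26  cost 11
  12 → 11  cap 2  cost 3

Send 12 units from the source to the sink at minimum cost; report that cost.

Minimum cost for 12 units: 107

shortest-cost path #1: 2→6→9→0 push 5 @ unit cost 6 (adds 30)
shortest-cost path #2: 2→10→0 push 7 @ unit cost 11 (adds 77)
total cost = 107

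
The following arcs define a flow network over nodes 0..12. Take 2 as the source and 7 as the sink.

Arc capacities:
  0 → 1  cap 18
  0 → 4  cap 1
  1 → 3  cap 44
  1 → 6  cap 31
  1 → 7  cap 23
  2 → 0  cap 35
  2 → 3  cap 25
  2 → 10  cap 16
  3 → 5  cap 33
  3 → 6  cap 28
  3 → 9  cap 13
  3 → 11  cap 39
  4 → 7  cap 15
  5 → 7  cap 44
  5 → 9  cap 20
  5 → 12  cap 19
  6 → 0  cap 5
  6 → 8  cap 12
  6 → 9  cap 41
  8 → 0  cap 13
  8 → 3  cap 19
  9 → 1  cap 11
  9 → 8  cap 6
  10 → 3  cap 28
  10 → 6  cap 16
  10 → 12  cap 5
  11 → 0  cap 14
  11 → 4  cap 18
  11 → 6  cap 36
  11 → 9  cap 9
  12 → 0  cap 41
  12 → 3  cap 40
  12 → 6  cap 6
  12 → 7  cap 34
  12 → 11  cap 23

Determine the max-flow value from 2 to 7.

augment #1: 2→0→1→7 bottleneck 18, total now 18
augment #2: 2→0→4→7 bottleneck 1, total now 19
augment #3: 2→3→5→7 bottleneck 25, total now 44
augment #4: 2→10→12→7 bottleneck 5, total now 49
augment #5: 2→10→3→5→7 bottleneck 8, total now 57
augment #6: 2→10→3→9→1→7 bottleneck 3, total now 60

Maximum flow value: 60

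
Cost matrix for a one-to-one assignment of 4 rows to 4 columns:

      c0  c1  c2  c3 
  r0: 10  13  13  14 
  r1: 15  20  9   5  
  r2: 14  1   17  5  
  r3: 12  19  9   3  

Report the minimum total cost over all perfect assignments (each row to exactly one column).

optimal assignment: row0→col0 (cost 10), row1→col2 (cost 9), row2→col1 (cost 1), row3→col3 (cost 3)
total = 10 + 9 + 1 + 3 = 23

Minimum assignment cost: 23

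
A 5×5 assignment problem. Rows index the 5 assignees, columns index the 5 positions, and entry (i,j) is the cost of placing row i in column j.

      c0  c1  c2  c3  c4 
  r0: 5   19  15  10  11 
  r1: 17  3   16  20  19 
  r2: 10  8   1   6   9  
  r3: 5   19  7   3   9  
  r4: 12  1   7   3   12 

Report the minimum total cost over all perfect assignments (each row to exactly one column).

Minimum assignment cost: 21

optimal assignment: row0→col0 (cost 5), row1→col1 (cost 3), row2→col2 (cost 1), row3→col4 (cost 9), row4→col3 (cost 3)
total = 5 + 3 + 1 + 9 + 3 = 21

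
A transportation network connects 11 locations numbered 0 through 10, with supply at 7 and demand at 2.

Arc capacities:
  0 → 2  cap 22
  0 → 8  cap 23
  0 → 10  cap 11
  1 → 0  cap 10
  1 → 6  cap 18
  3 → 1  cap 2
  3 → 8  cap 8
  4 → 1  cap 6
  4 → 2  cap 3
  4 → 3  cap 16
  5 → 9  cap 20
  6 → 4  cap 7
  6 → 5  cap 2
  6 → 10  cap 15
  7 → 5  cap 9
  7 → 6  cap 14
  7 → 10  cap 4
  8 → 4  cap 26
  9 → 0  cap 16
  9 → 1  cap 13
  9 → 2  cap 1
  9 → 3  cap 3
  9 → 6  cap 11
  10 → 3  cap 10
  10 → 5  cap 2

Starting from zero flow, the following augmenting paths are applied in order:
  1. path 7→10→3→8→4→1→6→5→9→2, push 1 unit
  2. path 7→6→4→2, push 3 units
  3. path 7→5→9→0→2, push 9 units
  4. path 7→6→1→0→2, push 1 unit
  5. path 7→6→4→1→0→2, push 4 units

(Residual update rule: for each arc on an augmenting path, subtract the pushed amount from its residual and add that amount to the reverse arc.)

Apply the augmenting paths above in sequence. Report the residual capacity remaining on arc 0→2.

Residual capacity of (0,2): 8

after path 1 (7→10→3→8→4→1→6→5→9→2, push 1): res(0,2)=22
after path 2 (7→6→4→2, push 3): res(0,2)=22
after path 3 (7→5→9→0→2, push 9): res(0,2)=13
after path 4 (7→6→1→0→2, push 1): res(0,2)=12
after path 5 (7→6→4→1→0→2, push 4): res(0,2)=8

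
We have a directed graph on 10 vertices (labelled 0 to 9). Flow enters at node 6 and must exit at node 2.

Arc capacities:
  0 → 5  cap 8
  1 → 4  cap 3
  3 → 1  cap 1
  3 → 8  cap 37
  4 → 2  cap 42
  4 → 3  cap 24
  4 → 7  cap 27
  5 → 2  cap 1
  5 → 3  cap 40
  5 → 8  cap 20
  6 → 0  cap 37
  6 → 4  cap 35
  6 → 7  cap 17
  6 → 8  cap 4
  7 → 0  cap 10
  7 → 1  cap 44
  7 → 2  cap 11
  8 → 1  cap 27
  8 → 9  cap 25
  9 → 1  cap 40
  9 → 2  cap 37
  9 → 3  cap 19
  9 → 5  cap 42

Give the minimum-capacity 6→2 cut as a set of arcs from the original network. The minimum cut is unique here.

augment #1: 6→4→2 push 35
augment #2: 6→7→2 push 11
augment #3: 6→0→5→2 push 1
augment #4: 6→8→9→2 push 4
augment #5: 6→7→1→4→2 push 3
augment #6: 6→0→5→8→9→2 push 7
max flow = 61; residual-reachable set from 6 gives S-side
cut edges (S→T): {(0,5), (1,4), (6,4), (6,8), (7,2)} total cap 61

Min-cut arcs: {(0,5), (1,4), (6,4), (6,8), (7,2)} (total capacity 61)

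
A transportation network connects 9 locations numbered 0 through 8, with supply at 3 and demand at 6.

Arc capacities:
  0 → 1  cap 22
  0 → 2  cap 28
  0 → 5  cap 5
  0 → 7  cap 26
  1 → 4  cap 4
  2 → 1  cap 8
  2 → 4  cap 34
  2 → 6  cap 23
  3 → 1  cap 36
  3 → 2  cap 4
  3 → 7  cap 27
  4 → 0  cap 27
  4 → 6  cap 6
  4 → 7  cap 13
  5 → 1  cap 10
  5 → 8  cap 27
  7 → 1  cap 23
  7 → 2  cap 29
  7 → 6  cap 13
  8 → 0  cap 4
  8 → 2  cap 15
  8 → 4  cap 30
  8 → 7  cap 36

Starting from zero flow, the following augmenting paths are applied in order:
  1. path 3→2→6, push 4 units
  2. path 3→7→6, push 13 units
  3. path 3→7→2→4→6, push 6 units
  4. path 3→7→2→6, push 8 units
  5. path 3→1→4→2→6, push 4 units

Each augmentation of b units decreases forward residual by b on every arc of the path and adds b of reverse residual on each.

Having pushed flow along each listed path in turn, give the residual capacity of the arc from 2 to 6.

after path 1 (3→2→6, push 4): res(2,6)=19
after path 2 (3→7→6, push 13): res(2,6)=19
after path 3 (3→7→2→4→6, push 6): res(2,6)=19
after path 4 (3→7→2→6, push 8): res(2,6)=11
after path 5 (3→1→4→2→6, push 4): res(2,6)=7

Residual capacity of (2,6): 7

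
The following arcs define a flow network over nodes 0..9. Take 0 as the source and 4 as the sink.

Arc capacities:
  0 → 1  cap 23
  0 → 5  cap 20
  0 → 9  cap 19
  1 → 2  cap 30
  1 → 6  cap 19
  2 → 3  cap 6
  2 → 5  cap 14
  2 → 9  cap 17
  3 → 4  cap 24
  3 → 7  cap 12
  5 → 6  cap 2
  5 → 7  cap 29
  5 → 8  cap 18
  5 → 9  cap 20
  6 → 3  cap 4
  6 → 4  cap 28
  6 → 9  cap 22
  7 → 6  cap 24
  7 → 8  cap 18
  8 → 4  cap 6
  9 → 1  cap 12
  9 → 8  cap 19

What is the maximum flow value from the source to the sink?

augment #1: 0→1→6→4 bottleneck 19, total now 19
augment #2: 0→5→6→4 bottleneck 2, total now 21
augment #3: 0→5→8→4 bottleneck 6, total now 27
augment #4: 0→1→2→3→4 bottleneck 4, total now 31
augment #5: 0→5→7→6→4 bottleneck 7, total now 38
augment #6: 0→5→7→6→3→4 bottleneck 4, total now 42
augment #7: 0→9→1→2→3→4 bottleneck 2, total now 44

Maximum flow value: 44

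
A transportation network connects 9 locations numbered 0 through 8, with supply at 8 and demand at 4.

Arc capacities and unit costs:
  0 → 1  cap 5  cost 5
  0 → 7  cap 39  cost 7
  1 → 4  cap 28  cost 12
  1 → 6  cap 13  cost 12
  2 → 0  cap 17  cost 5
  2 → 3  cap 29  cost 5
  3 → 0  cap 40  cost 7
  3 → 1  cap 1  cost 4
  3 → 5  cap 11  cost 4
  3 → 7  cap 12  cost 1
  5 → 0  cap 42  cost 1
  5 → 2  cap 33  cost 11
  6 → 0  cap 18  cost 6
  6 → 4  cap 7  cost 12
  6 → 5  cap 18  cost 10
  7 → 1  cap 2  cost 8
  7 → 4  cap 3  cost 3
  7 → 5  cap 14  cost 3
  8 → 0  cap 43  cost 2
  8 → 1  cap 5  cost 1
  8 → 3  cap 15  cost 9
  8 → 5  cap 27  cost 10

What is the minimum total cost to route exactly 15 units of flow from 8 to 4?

Minimum cost for 15 units: 250

shortest-cost path #1: 8→0→7→4 push 3 @ unit cost 12 (adds 36)
shortest-cost path #2: 8→1→4 push 5 @ unit cost 13 (adds 65)
shortest-cost path #3: 8→0→1→4 push 5 @ unit cost 19 (adds 95)
shortest-cost path #4: 8→3→1→4 push 1 @ unit cost 25 (adds 25)
shortest-cost path #5: 8→0→7→1→4 push 1 @ unit cost 29 (adds 29)
total cost = 250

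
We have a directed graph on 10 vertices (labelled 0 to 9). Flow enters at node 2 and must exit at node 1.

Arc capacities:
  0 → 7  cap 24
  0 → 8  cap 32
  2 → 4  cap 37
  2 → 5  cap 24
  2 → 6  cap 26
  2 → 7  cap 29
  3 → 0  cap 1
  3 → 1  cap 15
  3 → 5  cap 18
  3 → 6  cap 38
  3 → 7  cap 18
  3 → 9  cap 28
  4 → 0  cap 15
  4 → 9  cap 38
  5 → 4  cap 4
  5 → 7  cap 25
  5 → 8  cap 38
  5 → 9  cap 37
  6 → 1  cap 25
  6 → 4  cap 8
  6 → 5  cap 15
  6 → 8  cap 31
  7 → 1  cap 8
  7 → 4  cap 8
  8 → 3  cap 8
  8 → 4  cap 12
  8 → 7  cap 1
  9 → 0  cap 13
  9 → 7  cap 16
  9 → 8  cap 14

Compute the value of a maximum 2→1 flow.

Maximum flow value: 41

augment #1: 2→6→1 bottleneck 25, total now 25
augment #2: 2→7→1 bottleneck 8, total now 33
augment #3: 2→5→8→3→1 bottleneck 8, total now 41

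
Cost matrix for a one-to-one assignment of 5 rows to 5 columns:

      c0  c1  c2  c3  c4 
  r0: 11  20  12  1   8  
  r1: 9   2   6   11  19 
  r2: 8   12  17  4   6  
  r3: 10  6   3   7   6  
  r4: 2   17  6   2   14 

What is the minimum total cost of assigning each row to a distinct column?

optimal assignment: row0→col3 (cost 1), row1→col1 (cost 2), row2→col4 (cost 6), row3→col2 (cost 3), row4→col0 (cost 2)
total = 1 + 2 + 6 + 3 + 2 = 14

Minimum assignment cost: 14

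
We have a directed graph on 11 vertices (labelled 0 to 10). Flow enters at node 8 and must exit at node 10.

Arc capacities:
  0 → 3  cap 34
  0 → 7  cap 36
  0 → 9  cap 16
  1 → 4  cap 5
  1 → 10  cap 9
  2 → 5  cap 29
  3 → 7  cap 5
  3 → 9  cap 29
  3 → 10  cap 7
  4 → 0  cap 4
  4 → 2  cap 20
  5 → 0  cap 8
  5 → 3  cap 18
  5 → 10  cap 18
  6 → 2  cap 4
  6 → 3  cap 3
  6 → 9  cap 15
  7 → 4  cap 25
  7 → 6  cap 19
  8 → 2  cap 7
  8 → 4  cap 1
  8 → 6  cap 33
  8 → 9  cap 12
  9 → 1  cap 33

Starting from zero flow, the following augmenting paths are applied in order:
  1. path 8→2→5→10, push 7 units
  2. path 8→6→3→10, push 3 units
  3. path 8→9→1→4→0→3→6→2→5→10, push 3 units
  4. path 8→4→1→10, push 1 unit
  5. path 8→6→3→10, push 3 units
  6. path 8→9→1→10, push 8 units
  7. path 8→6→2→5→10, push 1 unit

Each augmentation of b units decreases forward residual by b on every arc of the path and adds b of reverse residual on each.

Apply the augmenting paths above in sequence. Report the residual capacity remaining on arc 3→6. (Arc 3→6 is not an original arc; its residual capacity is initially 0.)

Residual capacity of (3,6): 3

after path 1 (8→2→5→10, push 7): res(3,6)=0
after path 2 (8→6→3→10, push 3): res(3,6)=3
after path 3 (8→9→1→4→0→3→6→2→5→10, push 3): res(3,6)=0
after path 4 (8→4→1→10, push 1): res(3,6)=0
after path 5 (8→6→3→10, push 3): res(3,6)=3
after path 6 (8→9→1→10, push 8): res(3,6)=3
after path 7 (8→6→2→5→10, push 1): res(3,6)=3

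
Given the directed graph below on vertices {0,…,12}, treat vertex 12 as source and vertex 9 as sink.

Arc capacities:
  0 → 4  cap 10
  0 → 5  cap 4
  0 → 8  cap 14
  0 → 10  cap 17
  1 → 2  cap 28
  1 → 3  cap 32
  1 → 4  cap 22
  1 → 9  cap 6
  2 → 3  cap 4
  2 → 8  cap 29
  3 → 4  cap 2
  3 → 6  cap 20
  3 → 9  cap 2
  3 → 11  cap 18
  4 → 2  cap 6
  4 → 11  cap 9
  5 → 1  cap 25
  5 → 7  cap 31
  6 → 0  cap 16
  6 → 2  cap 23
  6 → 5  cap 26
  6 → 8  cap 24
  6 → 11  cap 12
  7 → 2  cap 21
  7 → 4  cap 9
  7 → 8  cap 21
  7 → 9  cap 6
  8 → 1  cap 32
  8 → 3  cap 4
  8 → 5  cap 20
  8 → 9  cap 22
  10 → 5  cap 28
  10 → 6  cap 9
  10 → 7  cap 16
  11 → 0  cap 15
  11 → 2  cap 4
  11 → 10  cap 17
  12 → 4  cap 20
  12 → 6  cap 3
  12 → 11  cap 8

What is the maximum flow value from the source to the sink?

augment #1: 12→6→8→9 bottleneck 3, total now 3
augment #2: 12→4→2→3→9 bottleneck 2, total now 5
augment #3: 12→4→2→8→9 bottleneck 4, total now 9
augment #4: 12→11→0→8→9 bottleneck 8, total now 17
augment #5: 12→4→11→0→8→9 bottleneck 6, total now 23
augment #6: 12→4→11→2→8→9 bottleneck 1, total now 24
augment #7: 12→4→11→10→7→9 bottleneck 2, total now 26

Maximum flow value: 26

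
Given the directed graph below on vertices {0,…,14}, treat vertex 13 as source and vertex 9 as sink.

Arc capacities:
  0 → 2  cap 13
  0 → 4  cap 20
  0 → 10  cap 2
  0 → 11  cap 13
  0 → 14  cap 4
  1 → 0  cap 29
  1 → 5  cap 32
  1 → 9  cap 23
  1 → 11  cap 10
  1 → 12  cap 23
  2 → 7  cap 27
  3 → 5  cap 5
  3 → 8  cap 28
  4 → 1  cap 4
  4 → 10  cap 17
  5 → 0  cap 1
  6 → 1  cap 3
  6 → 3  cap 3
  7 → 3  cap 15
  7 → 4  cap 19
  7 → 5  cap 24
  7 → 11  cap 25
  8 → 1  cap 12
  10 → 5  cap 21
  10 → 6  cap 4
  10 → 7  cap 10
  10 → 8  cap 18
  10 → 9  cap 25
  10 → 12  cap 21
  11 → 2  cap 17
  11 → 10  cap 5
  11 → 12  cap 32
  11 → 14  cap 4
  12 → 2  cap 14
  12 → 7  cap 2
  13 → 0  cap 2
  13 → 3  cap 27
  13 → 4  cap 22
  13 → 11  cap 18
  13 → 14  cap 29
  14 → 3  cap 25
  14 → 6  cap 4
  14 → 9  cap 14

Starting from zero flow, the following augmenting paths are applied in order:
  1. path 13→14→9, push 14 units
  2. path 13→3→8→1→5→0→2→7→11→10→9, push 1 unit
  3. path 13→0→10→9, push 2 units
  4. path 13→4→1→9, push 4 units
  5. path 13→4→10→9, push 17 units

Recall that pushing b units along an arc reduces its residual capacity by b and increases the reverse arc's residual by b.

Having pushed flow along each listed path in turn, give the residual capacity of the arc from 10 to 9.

Residual capacity of (10,9): 5

after path 1 (13→14→9, push 14): res(10,9)=25
after path 2 (13→3→8→1→5→0→2→7→11→10→9, push 1): res(10,9)=24
after path 3 (13→0→10→9, push 2): res(10,9)=22
after path 4 (13→4→1→9, push 4): res(10,9)=22
after path 5 (13→4→10→9, push 17): res(10,9)=5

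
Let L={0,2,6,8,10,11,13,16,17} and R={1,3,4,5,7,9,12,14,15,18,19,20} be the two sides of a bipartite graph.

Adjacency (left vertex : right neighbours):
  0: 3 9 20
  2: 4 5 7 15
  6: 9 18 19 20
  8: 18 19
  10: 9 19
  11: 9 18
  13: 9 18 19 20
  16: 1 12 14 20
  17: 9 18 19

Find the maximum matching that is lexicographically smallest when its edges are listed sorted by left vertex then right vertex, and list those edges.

Lex-smallest maximum matching: {(0,3), (2,4), (6,9), (8,18), (10,19), (13,20), (16,1)}

|M| = 7 (so the lex-smallest maximum matching has 7 edges)
process left vertices in ascending order; for each, take the smallest-labelled available neighbour that still permits 7 edges overall, or leave it unmatched if none does
lex-smallest matching: {0-3, 2-4, 6-9, 8-18, 10-19, 13-20, 16-1}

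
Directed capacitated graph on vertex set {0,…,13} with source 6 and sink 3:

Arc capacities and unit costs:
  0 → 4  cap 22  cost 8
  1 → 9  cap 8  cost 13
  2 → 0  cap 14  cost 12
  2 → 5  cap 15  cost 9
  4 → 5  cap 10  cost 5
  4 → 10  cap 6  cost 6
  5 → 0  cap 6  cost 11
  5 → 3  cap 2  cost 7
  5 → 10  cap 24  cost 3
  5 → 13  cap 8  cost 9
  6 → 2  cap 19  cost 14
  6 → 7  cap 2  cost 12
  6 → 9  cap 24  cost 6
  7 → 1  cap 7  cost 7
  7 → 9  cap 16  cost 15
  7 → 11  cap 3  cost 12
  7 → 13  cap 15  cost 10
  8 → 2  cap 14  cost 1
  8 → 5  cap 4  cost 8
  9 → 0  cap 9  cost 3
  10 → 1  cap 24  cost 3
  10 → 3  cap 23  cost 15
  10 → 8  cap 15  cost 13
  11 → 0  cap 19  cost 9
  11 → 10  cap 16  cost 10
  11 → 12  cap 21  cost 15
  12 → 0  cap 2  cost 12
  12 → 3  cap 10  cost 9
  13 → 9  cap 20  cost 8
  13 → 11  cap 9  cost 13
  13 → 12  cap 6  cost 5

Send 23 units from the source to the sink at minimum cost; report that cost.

Minimum cost for 23 units: 890

shortest-cost path #1: 6→9→0→4→5→3 push 2 @ unit cost 29 (adds 58)
shortest-cost path #2: 6→7→13→12→3 push 2 @ unit cost 36 (adds 72)
shortest-cost path #3: 6→9→0→4→10→3 push 6 @ unit cost 38 (adds 228)
shortest-cost path #4: 6→9→0→4→5→10→3 push 1 @ unit cost 40 (adds 40)
shortest-cost path #5: 6→2→5→10→3 push 12 @ unit cost 41 (adds 492)
total cost = 890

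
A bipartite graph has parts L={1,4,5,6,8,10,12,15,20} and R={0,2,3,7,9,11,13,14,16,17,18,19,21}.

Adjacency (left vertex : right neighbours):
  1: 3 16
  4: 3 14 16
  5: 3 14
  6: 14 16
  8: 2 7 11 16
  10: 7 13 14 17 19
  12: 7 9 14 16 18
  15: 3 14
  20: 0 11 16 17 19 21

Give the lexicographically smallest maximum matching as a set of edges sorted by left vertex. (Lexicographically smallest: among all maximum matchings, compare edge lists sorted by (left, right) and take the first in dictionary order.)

|M| = 7 (so the lex-smallest maximum matching has 7 edges)
process left vertices in ascending order; for each, take the smallest-labelled available neighbour that still permits 7 edges overall, or leave it unmatched if none does
lex-smallest matching: {1-3, 4-14, 6-16, 8-2, 10-7, 12-9, 20-0}

Lex-smallest maximum matching: {(1,3), (4,14), (6,16), (8,2), (10,7), (12,9), (20,0)}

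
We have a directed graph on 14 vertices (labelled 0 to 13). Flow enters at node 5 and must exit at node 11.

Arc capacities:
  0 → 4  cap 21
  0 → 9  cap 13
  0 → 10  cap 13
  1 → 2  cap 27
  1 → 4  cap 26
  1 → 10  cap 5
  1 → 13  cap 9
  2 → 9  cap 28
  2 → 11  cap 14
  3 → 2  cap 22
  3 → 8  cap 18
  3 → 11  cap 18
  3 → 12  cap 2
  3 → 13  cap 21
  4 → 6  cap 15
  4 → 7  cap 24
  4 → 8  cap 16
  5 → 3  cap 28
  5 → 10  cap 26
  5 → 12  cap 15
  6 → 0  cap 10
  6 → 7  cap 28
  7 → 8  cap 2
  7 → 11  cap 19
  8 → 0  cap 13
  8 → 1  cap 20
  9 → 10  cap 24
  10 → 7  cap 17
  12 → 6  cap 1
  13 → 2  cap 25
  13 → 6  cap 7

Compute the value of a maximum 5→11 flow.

augment #1: 5→3→11 bottleneck 18, total now 18
augment #2: 5→3→2→11 bottleneck 10, total now 28
augment #3: 5→10→7→11 bottleneck 17, total now 45
augment #4: 5→12→6→7→11 bottleneck 1, total now 46

Maximum flow value: 46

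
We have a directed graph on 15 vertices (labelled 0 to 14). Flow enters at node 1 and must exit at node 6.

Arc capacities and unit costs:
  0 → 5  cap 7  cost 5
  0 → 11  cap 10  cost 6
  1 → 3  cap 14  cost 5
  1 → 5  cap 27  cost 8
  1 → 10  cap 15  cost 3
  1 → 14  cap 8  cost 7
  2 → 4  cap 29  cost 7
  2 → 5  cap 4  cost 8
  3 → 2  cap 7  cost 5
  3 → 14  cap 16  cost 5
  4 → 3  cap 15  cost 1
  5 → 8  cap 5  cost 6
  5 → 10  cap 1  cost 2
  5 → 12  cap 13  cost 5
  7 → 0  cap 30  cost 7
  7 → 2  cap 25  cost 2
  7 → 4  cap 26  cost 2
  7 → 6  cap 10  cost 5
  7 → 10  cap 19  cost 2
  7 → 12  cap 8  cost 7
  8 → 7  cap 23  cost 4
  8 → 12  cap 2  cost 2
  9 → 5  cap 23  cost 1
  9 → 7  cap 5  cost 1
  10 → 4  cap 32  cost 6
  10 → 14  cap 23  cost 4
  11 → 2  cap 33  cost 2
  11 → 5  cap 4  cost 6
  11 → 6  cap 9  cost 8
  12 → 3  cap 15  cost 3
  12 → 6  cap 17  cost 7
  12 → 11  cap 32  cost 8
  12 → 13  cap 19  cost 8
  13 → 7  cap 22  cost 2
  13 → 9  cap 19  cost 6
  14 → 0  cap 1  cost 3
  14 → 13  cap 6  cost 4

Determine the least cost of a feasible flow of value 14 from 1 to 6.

Minimum cost for 14 units: 268

shortest-cost path #1: 1→14→13→7→6 push 6 @ unit cost 18 (adds 108)
shortest-cost path #2: 1→5→12→6 push 8 @ unit cost 20 (adds 160)
total cost = 268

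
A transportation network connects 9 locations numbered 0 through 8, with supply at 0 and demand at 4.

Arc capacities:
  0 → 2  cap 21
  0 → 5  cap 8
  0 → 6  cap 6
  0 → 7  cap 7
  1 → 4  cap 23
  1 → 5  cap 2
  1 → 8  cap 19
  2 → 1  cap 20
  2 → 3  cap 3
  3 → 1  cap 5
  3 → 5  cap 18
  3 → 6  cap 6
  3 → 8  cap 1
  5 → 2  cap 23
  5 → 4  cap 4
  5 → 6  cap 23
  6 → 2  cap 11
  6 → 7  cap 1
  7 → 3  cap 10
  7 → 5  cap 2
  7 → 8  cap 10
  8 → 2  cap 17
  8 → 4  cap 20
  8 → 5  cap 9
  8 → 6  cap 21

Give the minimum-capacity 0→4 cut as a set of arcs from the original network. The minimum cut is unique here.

Min-cut arcs: {(0,7), (2,1), (2,3), (5,4), (6,7)} (total capacity 35)

augment #1: 0→5→4 push 4
augment #2: 0→2→1→4 push 20
augment #3: 0→7→8→4 push 7
augment #4: 0→2→3→1→4 push 1
augment #5: 0→6→7→8→4 push 1
augment #6: 0→5→2→3→1→4 push 2
max flow = 35; residual-reachable set from 0 gives S-side
cut edges (S→T): {(0,7), (2,1), (2,3), (5,4), (6,7)} total cap 35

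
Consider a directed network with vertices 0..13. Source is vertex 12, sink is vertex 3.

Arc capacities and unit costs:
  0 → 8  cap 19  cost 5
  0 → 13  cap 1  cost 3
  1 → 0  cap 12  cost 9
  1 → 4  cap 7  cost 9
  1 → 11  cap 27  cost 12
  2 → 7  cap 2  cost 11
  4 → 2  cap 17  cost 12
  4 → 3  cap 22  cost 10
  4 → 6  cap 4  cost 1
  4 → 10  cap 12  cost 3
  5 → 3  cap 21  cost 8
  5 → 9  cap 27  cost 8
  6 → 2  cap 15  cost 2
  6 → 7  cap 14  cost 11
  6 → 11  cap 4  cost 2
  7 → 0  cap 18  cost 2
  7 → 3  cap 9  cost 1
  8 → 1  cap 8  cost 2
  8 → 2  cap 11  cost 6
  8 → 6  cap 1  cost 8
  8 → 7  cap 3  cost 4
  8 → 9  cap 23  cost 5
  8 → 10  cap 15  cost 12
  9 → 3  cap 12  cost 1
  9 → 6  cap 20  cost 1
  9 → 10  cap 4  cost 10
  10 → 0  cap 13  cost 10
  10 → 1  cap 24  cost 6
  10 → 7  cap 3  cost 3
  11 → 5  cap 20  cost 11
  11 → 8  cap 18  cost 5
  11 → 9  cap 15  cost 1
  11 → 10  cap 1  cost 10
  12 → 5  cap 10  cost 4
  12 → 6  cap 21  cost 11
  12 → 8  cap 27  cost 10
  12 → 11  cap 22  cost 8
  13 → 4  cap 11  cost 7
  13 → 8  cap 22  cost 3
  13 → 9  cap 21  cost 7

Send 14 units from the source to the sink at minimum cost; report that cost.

shortest-cost path #1: 12→11→9→3 push 12 @ unit cost 10 (adds 120)
shortest-cost path #2: 12→5→3 push 2 @ unit cost 12 (adds 24)
total cost = 144

Minimum cost for 14 units: 144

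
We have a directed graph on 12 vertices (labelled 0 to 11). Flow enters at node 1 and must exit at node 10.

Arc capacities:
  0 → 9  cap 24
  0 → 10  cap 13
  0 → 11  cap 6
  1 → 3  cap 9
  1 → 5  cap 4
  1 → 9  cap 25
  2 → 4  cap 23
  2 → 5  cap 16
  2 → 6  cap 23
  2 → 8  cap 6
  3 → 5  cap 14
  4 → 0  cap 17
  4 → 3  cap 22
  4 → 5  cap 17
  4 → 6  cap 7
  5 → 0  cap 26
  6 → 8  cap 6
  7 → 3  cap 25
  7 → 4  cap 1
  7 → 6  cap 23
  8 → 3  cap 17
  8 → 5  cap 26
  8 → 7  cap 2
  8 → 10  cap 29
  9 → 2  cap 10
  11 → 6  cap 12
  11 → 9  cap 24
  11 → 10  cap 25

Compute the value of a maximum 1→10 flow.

Maximum flow value: 23

augment #1: 1→5→0→10 bottleneck 4, total now 4
augment #2: 1→3→5→0→10 bottleneck 9, total now 13
augment #3: 1→9→2→8→10 bottleneck 6, total now 19
augment #4: 1→9→2→6→8→10 bottleneck 4, total now 23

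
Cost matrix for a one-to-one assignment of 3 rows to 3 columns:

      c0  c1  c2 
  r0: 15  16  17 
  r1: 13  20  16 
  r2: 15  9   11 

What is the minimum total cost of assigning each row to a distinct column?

optimal assignment: row0→col2 (cost 17), row1→col0 (cost 13), row2→col1 (cost 9)
total = 17 + 13 + 9 = 39

Minimum assignment cost: 39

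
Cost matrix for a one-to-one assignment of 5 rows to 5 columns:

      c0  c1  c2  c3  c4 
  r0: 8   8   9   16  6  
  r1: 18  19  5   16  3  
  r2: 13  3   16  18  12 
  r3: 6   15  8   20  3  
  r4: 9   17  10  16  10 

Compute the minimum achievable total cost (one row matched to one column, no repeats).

Minimum assignment cost: 35

optimal assignment: row0→col0 (cost 8), row1→col2 (cost 5), row2→col1 (cost 3), row3→col4 (cost 3), row4→col3 (cost 16)
total = 8 + 5 + 3 + 3 + 16 = 35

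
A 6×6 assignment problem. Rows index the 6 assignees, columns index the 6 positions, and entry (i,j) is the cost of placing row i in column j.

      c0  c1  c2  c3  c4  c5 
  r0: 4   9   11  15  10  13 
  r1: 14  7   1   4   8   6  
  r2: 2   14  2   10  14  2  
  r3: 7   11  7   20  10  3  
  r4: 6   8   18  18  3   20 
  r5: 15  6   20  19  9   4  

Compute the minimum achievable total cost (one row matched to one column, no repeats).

optimal assignment: row0→col0 (cost 4), row1→col3 (cost 4), row2→col2 (cost 2), row3→col5 (cost 3), row4→col4 (cost 3), row5→col1 (cost 6)
total = 4 + 4 + 2 + 3 + 3 + 6 = 22

Minimum assignment cost: 22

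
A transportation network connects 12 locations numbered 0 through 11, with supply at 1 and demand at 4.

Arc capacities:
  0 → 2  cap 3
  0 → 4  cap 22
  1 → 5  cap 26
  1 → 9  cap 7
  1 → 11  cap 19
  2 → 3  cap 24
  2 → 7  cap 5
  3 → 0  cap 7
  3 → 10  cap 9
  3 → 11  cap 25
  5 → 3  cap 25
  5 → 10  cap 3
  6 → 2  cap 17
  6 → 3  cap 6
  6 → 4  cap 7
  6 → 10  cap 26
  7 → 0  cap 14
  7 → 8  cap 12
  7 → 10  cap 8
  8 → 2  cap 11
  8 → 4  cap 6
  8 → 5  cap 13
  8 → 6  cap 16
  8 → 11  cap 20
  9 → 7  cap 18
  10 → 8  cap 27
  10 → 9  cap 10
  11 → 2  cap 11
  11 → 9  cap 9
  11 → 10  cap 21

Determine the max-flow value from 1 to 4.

Maximum flow value: 34

augment #1: 1→5→3→0→4 bottleneck 7, total now 7
augment #2: 1→5→10→8→4 bottleneck 3, total now 10
augment #3: 1→9→7→0→4 bottleneck 7, total now 17
augment #4: 1→11→10→8→4 bottleneck 3, total now 20
augment #5: 1→11→2→7→0→4 bottleneck 5, total now 25
augment #6: 1→11→9→7→0→4 bottleneck 2, total now 27
augment #7: 1→11→10→8→6→4 bottleneck 7, total now 34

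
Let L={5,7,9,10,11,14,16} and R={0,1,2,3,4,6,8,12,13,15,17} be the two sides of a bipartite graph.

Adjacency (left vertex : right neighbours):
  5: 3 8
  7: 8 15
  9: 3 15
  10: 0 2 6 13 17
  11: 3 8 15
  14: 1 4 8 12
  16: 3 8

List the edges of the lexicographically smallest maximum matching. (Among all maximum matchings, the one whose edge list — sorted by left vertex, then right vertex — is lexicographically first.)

Lex-smallest maximum matching: {(5,3), (7,8), (9,15), (10,0), (14,1)}

|M| = 5 (so the lex-smallest maximum matching has 5 edges)
process left vertices in ascending order; for each, take the smallest-labelled available neighbour that still permits 5 edges overall, or leave it unmatched if none does
lex-smallest matching: {5-3, 7-8, 9-15, 10-0, 14-1}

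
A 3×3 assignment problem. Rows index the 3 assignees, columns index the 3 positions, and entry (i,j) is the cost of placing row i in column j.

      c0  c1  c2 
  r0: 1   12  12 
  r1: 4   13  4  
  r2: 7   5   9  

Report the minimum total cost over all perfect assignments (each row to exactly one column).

optimal assignment: row0→col0 (cost 1), row1→col2 (cost 4), row2→col1 (cost 5)
total = 1 + 4 + 5 = 10

Minimum assignment cost: 10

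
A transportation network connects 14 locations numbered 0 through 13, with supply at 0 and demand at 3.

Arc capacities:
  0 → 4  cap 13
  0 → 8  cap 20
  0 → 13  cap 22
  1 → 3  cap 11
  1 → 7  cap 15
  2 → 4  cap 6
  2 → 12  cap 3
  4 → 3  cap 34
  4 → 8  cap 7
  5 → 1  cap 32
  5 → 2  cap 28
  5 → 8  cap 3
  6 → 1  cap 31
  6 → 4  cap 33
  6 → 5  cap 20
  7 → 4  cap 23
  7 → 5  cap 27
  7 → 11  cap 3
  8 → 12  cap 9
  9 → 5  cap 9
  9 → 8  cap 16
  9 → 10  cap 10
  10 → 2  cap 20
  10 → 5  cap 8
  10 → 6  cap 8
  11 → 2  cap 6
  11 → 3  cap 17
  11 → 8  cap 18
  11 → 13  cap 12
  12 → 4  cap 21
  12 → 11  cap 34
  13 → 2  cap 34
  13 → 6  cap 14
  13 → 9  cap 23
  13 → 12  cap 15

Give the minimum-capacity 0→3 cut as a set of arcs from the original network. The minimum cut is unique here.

Min-cut arcs: {(0,4), (0,13), (8,12)} (total capacity 44)

augment #1: 0→4→3 push 13
augment #2: 0→8→12→4→3 push 9
augment #3: 0→13→2→4→3 push 6
augment #4: 0→13→6→1→3 push 11
augment #5: 0→13→6→4→3 push 3
augment #6: 0→13→12→4→3 push 2
max flow = 44; residual-reachable set from 0 gives S-side
cut edges (S→T): {(0,4), (0,13), (8,12)} total cap 44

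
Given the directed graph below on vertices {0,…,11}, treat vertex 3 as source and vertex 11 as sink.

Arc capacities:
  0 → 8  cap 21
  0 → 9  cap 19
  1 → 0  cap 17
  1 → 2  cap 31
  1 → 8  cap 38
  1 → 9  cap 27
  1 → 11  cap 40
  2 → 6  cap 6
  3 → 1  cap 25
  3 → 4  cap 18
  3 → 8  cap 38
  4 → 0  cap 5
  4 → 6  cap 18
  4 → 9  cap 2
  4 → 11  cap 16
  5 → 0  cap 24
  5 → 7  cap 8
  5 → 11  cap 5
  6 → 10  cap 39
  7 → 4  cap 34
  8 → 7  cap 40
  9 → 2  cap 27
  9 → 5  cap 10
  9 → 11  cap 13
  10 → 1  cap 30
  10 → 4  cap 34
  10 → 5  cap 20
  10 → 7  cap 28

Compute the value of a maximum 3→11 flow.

augment #1: 3→1→11 bottleneck 25, total now 25
augment #2: 3→4→11 bottleneck 16, total now 41
augment #3: 3→4→9→11 bottleneck 2, total now 43
augment #4: 3→8→7→4→0→9→11 bottleneck 5, total now 48
augment #5: 3→8→7→4→6→10→1→11 bottleneck 15, total now 63
augment #6: 3→8→7→4→6→10→5→11 bottleneck 3, total now 66

Maximum flow value: 66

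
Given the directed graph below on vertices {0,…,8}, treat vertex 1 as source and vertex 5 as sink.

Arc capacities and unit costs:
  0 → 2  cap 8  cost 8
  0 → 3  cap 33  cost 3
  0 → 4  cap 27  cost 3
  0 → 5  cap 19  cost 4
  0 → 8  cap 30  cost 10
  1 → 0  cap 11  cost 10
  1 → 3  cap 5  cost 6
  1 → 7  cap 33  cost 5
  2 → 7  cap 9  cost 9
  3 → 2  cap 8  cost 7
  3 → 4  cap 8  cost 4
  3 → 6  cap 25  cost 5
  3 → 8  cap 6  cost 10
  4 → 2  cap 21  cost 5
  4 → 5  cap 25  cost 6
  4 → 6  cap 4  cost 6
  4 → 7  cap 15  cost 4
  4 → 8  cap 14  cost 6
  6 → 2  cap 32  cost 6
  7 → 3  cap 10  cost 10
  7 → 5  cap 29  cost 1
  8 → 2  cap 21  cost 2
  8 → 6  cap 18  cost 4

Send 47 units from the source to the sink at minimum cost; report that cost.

shortest-cost path #1: 1→7→5 push 29 @ unit cost 6 (adds 174)
shortest-cost path #2: 1→0→5 push 11 @ unit cost 14 (adds 154)
shortest-cost path #3: 1→3→4→5 push 5 @ unit cost 16 (adds 80)
shortest-cost path #4: 1→7→3→4→5 push 2 @ unit cost 25 (adds 50)
total cost = 458

Minimum cost for 47 units: 458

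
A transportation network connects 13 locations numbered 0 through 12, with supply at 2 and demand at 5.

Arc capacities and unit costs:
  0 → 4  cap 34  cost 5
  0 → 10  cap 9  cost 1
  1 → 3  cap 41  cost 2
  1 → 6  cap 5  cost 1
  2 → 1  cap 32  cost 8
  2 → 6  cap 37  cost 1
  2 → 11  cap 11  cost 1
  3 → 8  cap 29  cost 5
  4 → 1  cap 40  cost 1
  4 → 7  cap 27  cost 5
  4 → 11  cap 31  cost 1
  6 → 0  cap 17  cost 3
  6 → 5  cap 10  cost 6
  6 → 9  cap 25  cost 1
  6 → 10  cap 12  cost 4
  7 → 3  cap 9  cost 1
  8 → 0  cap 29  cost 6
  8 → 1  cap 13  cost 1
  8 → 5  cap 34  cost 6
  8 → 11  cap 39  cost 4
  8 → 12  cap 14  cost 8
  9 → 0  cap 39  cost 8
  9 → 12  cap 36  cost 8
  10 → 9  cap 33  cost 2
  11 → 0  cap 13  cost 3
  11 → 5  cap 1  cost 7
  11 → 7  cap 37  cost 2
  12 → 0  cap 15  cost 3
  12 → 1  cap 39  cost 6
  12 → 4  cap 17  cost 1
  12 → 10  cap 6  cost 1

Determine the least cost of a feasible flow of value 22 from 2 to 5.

shortest-cost path #1: 2→6→5 push 10 @ unit cost 7 (adds 70)
shortest-cost path #2: 2→11→5 push 1 @ unit cost 8 (adds 8)
shortest-cost path #3: 2→11→7→3→8→5 push 9 @ unit cost 15 (adds 135)
shortest-cost path #4: 2→1→3→8→5 push 2 @ unit cost 21 (adds 42)
total cost = 255

Minimum cost for 22 units: 255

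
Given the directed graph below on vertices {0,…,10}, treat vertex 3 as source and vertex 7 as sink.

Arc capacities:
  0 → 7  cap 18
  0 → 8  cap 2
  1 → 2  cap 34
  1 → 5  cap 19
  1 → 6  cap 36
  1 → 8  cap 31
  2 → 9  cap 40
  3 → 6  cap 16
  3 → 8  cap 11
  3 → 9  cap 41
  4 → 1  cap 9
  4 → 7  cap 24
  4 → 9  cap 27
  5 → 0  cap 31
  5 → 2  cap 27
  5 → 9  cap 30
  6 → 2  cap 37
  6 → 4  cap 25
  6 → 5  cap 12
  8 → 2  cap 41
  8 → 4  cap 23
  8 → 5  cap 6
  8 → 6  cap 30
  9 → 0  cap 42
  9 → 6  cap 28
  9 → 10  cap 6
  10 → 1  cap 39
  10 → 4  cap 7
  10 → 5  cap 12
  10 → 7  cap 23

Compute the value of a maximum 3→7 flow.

Maximum flow value: 48

augment #1: 3→6→4→7 bottleneck 16, total now 16
augment #2: 3→8→4→7 bottleneck 8, total now 24
augment #3: 3→9→0→7 bottleneck 18, total now 42
augment #4: 3→9→10→7 bottleneck 6, total now 48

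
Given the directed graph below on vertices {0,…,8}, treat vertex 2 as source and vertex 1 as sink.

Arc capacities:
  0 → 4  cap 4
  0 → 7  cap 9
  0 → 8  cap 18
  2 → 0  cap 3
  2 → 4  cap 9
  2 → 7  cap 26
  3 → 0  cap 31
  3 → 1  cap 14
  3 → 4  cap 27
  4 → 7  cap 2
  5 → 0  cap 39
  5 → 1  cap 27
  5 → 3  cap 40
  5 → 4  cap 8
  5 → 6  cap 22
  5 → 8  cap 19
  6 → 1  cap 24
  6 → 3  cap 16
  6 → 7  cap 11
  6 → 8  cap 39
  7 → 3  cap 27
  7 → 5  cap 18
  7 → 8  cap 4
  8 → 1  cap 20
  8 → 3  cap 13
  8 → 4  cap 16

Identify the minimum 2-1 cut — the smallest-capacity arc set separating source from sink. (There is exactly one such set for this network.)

Min-cut arcs: {(2,0), (2,7), (4,7)} (total capacity 31)

augment #1: 2→0→8→1 push 3
augment #2: 2→7→3→1 push 14
augment #3: 2→7→5→1 push 12
augment #4: 2→4→7→5→1 push 2
max flow = 31; residual-reachable set from 2 gives S-side
cut edges (S→T): {(2,0), (2,7), (4,7)} total cap 31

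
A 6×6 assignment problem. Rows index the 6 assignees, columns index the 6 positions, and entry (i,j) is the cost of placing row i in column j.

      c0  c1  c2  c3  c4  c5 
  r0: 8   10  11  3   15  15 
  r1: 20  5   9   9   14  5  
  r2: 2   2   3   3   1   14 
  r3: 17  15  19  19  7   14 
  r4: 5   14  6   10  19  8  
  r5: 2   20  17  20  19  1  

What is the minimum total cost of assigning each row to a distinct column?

one of 2 optimal assignments: row0→col3 (cost 3), row1→col1 (cost 5), row2→col0 (cost 2), row3→col4 (cost 7), row4→col2 (cost 6), row5→col5 (cost 1)
total = 3 + 5 + 2 + 7 + 6 + 1 = 24

Minimum assignment cost: 24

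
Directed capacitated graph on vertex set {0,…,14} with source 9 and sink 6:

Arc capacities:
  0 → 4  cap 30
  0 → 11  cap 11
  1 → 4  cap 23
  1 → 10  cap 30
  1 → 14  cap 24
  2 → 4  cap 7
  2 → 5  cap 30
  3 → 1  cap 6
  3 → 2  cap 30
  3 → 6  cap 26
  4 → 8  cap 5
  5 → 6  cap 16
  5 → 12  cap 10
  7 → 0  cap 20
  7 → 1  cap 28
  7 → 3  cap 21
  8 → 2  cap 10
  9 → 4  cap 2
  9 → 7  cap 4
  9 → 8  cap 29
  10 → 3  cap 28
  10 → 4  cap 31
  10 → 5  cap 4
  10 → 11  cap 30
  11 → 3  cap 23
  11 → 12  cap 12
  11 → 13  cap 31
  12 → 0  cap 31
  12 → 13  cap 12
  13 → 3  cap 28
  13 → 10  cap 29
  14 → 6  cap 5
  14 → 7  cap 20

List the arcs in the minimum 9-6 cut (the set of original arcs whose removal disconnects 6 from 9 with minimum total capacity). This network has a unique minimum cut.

Min-cut arcs: {(8,2), (9,7)} (total capacity 14)

augment #1: 9→7→3→6 push 4
augment #2: 9→8→2→5→6 push 10
max flow = 14; residual-reachable set from 9 gives S-side
cut edges (S→T): {(8,2), (9,7)} total cap 14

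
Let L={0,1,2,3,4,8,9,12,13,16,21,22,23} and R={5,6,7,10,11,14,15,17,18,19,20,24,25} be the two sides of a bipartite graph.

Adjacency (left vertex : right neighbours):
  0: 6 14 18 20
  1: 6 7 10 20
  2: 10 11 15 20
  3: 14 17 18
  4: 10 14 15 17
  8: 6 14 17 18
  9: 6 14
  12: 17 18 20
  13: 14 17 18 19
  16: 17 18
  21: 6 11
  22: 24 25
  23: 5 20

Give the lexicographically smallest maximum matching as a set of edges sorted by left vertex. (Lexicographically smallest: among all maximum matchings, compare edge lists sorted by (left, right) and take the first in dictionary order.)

Lex-smallest maximum matching: {(0,6), (1,7), (2,10), (3,14), (4,15), (8,17), (12,20), (13,19), (16,18), (21,11), (22,24), (23,5)}

|M| = 12 (so the lex-smallest maximum matching has 12 edges)
process left vertices in ascending order; for each, take the smallest-labelled available neighbour that still permits 12 edges overall, or leave it unmatched if none does
lex-smallest matching: {0-6, 1-7, 2-10, 3-14, 4-15, 8-17, 12-20, 13-19, 16-18, 21-11, 22-24, 23-5}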